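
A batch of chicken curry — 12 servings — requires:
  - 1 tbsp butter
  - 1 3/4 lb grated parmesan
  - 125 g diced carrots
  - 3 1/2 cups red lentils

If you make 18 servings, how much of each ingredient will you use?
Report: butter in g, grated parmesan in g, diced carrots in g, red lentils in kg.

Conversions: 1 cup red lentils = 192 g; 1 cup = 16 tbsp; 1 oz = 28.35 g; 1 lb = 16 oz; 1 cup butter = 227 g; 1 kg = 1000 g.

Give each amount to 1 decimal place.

Scaling factor: 18/12 = 3/2 = 1.5.
butter: 1 tbsp × 3/2 ÷ 16 tbsp/cup × 227 g/cup ≈ 21.3 g
grated parmesan: 1.75 lb × 3/2 × 16 oz/lb × 28.35 g/oz = 1190.7 g
diced carrots: 125 g × 3/2 = 187.5 g
red lentils: 3.5 cup × 3/2 × 192 g/cup ÷ 1000 g/kg ≈ 1.0 kg

butter: 21.3 g; grated parmesan: 1190.7 g; diced carrots: 187.5 g; red lentils: 1.0 kg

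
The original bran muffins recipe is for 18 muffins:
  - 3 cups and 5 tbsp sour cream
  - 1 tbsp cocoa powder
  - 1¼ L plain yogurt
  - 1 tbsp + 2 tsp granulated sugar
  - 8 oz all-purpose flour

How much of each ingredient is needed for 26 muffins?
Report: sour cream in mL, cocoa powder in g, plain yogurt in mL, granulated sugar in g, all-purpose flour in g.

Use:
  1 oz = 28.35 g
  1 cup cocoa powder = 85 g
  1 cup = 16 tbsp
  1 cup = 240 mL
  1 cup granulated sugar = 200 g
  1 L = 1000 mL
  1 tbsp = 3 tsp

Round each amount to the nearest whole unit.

Scaling factor: 26/18 = 13/9.
sour cream: (3 cup + 5 tbsp = 3.3125 cup) × 13/9 × 240 mL/cup ≈ 1148 mL
cocoa powder: 1 tbsp × 13/9 ÷ 16 tbsp/cup × 85 g/cup ≈ 8 g
plain yogurt: 1.25 L × 13/9 × 1000 mL/L ≈ 1806 mL
granulated sugar: (1 tbsp + 2 tsp = 5/3 tbsp) × 13/9 ÷ 16 tbsp/cup × 200 g/cup ≈ 30 g
all-purpose flour: 8 oz × 13/9 × 28.35 g/oz ≈ 328 g

sour cream: 1148 mL; cocoa powder: 8 g; plain yogurt: 1806 mL; granulated sugar: 30 g; all-purpose flour: 328 g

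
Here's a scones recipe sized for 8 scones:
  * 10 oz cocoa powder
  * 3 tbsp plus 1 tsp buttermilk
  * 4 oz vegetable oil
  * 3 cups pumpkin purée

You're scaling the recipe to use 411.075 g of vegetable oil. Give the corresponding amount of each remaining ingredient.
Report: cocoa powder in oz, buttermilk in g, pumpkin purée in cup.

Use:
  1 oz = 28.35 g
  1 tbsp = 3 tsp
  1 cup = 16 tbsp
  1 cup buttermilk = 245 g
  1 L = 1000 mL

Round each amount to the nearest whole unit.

cocoa powder: 36 oz; buttermilk: 185 g; pumpkin purée: 11 cup

The original recipe has 113.4 g of vegetable oil, so the scaling factor is 411.075 ÷ 113.4 = 29/8 = 3.625.
cocoa powder: 10 oz × 29/8 ≈ 36 oz
buttermilk: (3 tbsp + 1 tsp = 10/3 tbsp) × 29/8 ÷ 16 tbsp/cup × 245 g/cup ≈ 185 g
pumpkin purée: 3 cup × 29/8 ≈ 11 cup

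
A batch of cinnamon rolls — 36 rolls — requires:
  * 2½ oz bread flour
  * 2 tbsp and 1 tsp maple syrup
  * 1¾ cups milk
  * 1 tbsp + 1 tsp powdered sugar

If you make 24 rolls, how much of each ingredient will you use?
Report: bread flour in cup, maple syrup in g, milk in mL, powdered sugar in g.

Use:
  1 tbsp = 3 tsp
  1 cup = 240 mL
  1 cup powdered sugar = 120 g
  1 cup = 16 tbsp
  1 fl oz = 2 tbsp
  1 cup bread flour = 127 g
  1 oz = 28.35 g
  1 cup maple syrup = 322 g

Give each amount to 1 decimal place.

bread flour: 0.4 cup; maple syrup: 31.3 g; milk: 280.0 mL; powdered sugar: 6.7 g

Scaling factor: 24/36 = 2/3.
bread flour: 2.5 oz × 2/3 × 28.35 g/oz ÷ 127 g/cup ≈ 0.4 cup
maple syrup: (2 tbsp + 1 tsp = 7/3 tbsp) × 2/3 ÷ 16 tbsp/cup × 322 g/cup ≈ 31.3 g
milk: 1.75 cup × 2/3 × 240 mL/cup = 280.0 mL
powdered sugar: (1 tbsp + 1 tsp = 4/3 tbsp) × 2/3 ÷ 16 tbsp/cup × 120 g/cup ≈ 6.7 g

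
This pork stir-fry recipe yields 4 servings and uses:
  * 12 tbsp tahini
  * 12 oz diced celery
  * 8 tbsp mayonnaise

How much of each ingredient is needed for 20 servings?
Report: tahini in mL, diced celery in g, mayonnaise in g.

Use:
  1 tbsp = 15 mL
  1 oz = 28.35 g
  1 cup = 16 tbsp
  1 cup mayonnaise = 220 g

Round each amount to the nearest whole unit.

tahini: 900 mL; diced celery: 1701 g; mayonnaise: 550 g

Scaling factor: 20/4 = 5.
tahini: 12 tbsp × 5 × 15 mL/tbsp = 900 mL
diced celery: 12 oz × 5 × 28.35 g/oz = 1701 g
mayonnaise: 8 tbsp × 5 ÷ 16 tbsp/cup × 220 g/cup = 550 g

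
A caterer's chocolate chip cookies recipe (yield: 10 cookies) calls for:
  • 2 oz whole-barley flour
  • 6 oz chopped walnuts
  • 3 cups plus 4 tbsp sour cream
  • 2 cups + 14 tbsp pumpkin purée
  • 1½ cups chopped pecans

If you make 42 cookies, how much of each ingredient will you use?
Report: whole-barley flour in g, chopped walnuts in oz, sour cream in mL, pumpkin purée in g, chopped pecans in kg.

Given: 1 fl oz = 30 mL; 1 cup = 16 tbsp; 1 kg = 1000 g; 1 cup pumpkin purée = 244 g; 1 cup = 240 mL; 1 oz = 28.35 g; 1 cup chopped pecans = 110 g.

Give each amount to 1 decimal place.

Scaling factor: 42/10 = 21/5 = 4.2.
whole-barley flour: 2 oz × 21/5 × 28.35 g/oz ≈ 238.1 g
chopped walnuts: 6 oz × 21/5 = 25.2 oz
sour cream: (3 cup + 4 tbsp = 3.25 cup) × 21/5 × 240 mL/cup = 3276.0 mL
pumpkin purée: (2 cup + 14 tbsp = 2.875 cup) × 21/5 × 244 g/cup = 2946.3 g
chopped pecans: 1.5 cup × 21/5 × 110 g/cup ÷ 1000 g/kg ≈ 0.7 kg

whole-barley flour: 238.1 g; chopped walnuts: 25.2 oz; sour cream: 3276.0 mL; pumpkin purée: 2946.3 g; chopped pecans: 0.7 kg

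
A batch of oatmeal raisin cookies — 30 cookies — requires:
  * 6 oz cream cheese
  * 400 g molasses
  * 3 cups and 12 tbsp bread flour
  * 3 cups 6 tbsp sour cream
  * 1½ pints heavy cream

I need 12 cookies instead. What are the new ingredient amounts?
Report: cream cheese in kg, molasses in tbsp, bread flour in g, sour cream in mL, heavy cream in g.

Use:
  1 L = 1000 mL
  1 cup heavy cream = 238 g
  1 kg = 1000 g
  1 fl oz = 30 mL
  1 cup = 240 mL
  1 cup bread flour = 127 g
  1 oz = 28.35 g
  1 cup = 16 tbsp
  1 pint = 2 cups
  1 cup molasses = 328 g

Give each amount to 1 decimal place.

cream cheese: 0.1 kg; molasses: 7.8 tbsp; bread flour: 190.5 g; sour cream: 324.0 mL; heavy cream: 285.6 g

Scaling factor: 12/30 = 2/5 = 0.4.
cream cheese: 6 oz × 2/5 × 28.35 g/oz ÷ 1000 g/kg ≈ 0.1 kg
molasses: 400 g × 2/5 ÷ 328 g/cup × 16 tbsp/cup ≈ 7.8 tbsp
bread flour: (3 cup + 12 tbsp = 3.75 cup) × 2/5 × 127 g/cup = 190.5 g
sour cream: (3 cup + 6 tbsp = 3.375 cup) × 2/5 × 240 mL/cup = 324.0 mL
heavy cream: 1.5 pint × 2/5 × 2 cup/pint × 238 g/cup = 285.6 g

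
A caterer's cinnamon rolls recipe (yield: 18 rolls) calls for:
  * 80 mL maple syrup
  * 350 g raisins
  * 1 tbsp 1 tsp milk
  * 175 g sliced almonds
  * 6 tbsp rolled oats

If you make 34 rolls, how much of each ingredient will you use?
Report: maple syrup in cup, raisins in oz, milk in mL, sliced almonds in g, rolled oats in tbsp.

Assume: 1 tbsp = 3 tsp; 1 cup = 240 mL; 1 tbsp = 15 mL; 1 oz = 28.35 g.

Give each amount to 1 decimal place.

maple syrup: 0.6 cup; raisins: 23.3 oz; milk: 37.8 mL; sliced almonds: 330.6 g; rolled oats: 11.3 tbsp

Scaling factor: 34/18 = 17/9.
maple syrup: 80 mL × 17/9 ÷ 240 mL/cup ≈ 0.6 cup
raisins: 350 g × 17/9 ÷ 28.35 g/oz ≈ 23.3 oz
milk: (1 tbsp + 1 tsp = 4/3 tbsp) × 17/9 × 15 mL/tbsp ≈ 37.8 mL
sliced almonds: 175 g × 17/9 ≈ 330.6 g
rolled oats: 6 tbsp × 17/9 ≈ 11.3 tbsp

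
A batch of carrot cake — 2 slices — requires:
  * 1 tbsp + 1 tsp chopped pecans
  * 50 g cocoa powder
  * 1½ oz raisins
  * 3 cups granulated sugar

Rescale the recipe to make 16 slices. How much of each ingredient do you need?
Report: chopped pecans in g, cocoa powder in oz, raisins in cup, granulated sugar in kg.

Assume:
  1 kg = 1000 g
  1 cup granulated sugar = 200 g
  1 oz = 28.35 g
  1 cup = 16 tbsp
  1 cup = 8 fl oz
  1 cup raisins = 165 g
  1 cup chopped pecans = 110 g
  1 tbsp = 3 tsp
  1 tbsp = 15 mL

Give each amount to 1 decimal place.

chopped pecans: 73.3 g; cocoa powder: 14.1 oz; raisins: 2.1 cup; granulated sugar: 4.8 kg

Scaling factor: 16/2 = 8.
chopped pecans: (1 tbsp + 1 tsp = 4/3 tbsp) × 8 ÷ 16 tbsp/cup × 110 g/cup ≈ 73.3 g
cocoa powder: 50 g × 8 ÷ 28.35 g/oz ≈ 14.1 oz
raisins: 1.5 oz × 8 × 28.35 g/oz ÷ 165 g/cup ≈ 2.1 cup
granulated sugar: 3 cup × 8 × 200 g/cup ÷ 1000 g/kg = 4.8 kg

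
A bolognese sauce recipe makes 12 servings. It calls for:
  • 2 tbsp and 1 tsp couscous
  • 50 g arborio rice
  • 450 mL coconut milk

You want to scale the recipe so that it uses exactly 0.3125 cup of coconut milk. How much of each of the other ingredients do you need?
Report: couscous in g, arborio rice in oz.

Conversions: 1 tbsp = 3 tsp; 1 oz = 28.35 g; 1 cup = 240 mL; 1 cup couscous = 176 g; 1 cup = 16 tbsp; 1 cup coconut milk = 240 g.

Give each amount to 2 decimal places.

couscous: 4.28 g; arborio rice: 0.29 oz

The original recipe has 1.875 cup of coconut milk, so the scaling factor is 0.3125 ÷ 1.875 = 1/6.
couscous: (2 tbsp + 1 tsp = 7/3 tbsp) × 1/6 ÷ 16 tbsp/cup × 176 g/cup ≈ 4.28 g
arborio rice: 50 g × 1/6 ÷ 28.35 g/oz ≈ 0.29 oz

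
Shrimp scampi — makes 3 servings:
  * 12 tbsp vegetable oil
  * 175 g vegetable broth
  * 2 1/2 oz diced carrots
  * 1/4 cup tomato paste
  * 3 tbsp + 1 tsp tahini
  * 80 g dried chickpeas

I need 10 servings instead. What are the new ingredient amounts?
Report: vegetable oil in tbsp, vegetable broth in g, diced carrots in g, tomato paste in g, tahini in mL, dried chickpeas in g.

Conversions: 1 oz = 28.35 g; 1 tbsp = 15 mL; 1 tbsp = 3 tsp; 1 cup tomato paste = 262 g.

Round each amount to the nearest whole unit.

vegetable oil: 40 tbsp; vegetable broth: 583 g; diced carrots: 236 g; tomato paste: 218 g; tahini: 167 mL; dried chickpeas: 267 g

Scaling factor: 10/3.
vegetable oil: 12 tbsp × 10/3 = 40 tbsp
vegetable broth: 175 g × 10/3 ≈ 583 g
diced carrots: 2.5 oz × 10/3 × 28.35 g/oz ≈ 236 g
tomato paste: 0.25 cup × 10/3 × 262 g/cup ≈ 218 g
tahini: (3 tbsp + 1 tsp = 10/3 tbsp) × 10/3 × 15 mL/tbsp ≈ 167 mL
dried chickpeas: 80 g × 10/3 ≈ 267 g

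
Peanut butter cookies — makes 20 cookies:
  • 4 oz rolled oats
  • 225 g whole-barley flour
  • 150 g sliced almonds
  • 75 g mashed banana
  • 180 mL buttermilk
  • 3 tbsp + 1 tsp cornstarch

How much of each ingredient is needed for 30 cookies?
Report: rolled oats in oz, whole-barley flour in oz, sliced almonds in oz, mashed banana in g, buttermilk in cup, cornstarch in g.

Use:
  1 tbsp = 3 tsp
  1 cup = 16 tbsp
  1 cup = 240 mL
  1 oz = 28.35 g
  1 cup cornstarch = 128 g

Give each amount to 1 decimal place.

rolled oats: 6.0 oz; whole-barley flour: 11.9 oz; sliced almonds: 7.9 oz; mashed banana: 112.5 g; buttermilk: 1.1 cup; cornstarch: 40.0 g

Scaling factor: 30/20 = 3/2 = 1.5.
rolled oats: 4 oz × 3/2 = 6.0 oz
whole-barley flour: 225 g × 3/2 ÷ 28.35 g/oz ≈ 11.9 oz
sliced almonds: 150 g × 3/2 ÷ 28.35 g/oz ≈ 7.9 oz
mashed banana: 75 g × 3/2 = 112.5 g
buttermilk: 180 mL × 3/2 ÷ 240 mL/cup ≈ 1.1 cup
cornstarch: (3 tbsp + 1 tsp = 10/3 tbsp) × 3/2 ÷ 16 tbsp/cup × 128 g/cup = 40.0 g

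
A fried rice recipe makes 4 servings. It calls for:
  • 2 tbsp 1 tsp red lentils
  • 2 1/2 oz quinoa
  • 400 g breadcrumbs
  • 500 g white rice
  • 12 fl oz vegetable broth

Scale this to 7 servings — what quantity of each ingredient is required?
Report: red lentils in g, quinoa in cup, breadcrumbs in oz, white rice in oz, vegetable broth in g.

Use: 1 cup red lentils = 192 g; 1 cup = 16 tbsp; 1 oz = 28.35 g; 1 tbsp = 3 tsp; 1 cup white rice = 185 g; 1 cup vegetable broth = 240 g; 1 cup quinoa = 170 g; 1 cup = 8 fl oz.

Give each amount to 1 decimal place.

red lentils: 49.0 g; quinoa: 0.7 cup; breadcrumbs: 24.7 oz; white rice: 30.9 oz; vegetable broth: 630.0 g

Scaling factor: 7/4 = 1.75.
red lentils: (2 tbsp + 1 tsp = 7/3 tbsp) × 7/4 ÷ 16 tbsp/cup × 192 g/cup = 49.0 g
quinoa: 2.5 oz × 7/4 × 28.35 g/oz ÷ 170 g/cup ≈ 0.7 cup
breadcrumbs: 400 g × 7/4 ÷ 28.35 g/oz ≈ 24.7 oz
white rice: 500 g × 7/4 ÷ 28.35 g/oz ≈ 30.9 oz
vegetable broth: 12 fl oz × 7/4 ÷ 8 fl oz/cup × 240 g/cup = 630.0 g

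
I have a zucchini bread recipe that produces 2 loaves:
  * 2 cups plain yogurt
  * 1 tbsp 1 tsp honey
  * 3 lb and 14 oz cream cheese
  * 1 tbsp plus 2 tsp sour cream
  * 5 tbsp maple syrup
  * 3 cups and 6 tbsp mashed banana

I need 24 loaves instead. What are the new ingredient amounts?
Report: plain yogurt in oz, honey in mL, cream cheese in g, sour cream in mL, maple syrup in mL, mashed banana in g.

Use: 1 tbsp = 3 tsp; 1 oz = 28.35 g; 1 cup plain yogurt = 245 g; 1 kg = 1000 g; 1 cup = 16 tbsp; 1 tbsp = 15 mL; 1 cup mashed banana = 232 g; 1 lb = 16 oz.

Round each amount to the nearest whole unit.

Scaling factor: 24/2 = 12.
plain yogurt: 2 cup × 12 × 245 g/cup ÷ 28.35 g/oz ≈ 207 oz
honey: (1 tbsp + 1 tsp = 4/3 tbsp) × 12 × 15 mL/tbsp = 240 mL
cream cheese: (3 lb + 14 oz = 3.875 lb) × 12 × 16 oz/lb × 28.35 g/oz ≈ 21092 g
sour cream: (1 tbsp + 2 tsp = 5/3 tbsp) × 12 × 15 mL/tbsp = 300 mL
maple syrup: 5 tbsp × 12 × 15 mL/tbsp = 900 mL
mashed banana: (3 cup + 6 tbsp = 3.375 cup) × 12 × 232 g/cup = 9396 g

plain yogurt: 207 oz; honey: 240 mL; cream cheese: 21092 g; sour cream: 300 mL; maple syrup: 900 mL; mashed banana: 9396 g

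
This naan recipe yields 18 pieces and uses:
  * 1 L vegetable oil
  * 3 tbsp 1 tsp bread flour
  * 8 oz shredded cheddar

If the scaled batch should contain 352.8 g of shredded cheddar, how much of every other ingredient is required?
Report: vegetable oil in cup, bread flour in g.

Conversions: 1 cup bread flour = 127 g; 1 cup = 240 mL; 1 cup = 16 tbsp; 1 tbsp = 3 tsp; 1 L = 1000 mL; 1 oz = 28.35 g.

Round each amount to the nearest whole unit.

vegetable oil: 6 cup; bread flour: 41 g

The original recipe has 226.8 g of shredded cheddar, so the scaling factor is 352.8 ÷ 226.8 = 14/9.
vegetable oil: 1 L × 14/9 × 1000 mL/L ÷ 240 mL/cup ≈ 6 cup
bread flour: (3 tbsp + 1 tsp = 10/3 tbsp) × 14/9 ÷ 16 tbsp/cup × 127 g/cup ≈ 41 g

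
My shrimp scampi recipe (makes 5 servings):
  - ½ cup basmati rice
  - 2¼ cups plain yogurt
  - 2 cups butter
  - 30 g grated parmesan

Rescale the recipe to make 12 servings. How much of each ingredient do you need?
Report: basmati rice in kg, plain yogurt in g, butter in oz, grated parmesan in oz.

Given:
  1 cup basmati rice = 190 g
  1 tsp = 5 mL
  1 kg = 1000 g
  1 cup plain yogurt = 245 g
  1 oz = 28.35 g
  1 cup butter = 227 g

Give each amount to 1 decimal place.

Scaling factor: 12/5 = 2.4.
basmati rice: 0.5 cup × 12/5 × 190 g/cup ÷ 1000 g/kg ≈ 0.2 kg
plain yogurt: 2.25 cup × 12/5 × 245 g/cup = 1323.0 g
butter: 2 cup × 12/5 × 227 g/cup ÷ 28.35 g/oz ≈ 38.4 oz
grated parmesan: 30 g × 12/5 ÷ 28.35 g/oz ≈ 2.5 oz

basmati rice: 0.2 kg; plain yogurt: 1323.0 g; butter: 38.4 oz; grated parmesan: 2.5 oz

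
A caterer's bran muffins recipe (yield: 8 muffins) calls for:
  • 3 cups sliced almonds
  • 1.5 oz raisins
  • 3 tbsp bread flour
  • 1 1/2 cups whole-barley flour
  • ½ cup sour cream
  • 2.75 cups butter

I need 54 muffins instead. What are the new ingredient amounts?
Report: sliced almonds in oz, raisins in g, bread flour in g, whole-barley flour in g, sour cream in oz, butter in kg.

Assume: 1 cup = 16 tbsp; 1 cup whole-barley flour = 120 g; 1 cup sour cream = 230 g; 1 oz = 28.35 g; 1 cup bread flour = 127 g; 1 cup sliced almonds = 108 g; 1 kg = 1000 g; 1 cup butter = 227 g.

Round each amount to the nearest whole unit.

sliced almonds: 77 oz; raisins: 287 g; bread flour: 161 g; whole-barley flour: 1215 g; sour cream: 27 oz; butter: 4 kg

Scaling factor: 54/8 = 27/4 = 6.75.
sliced almonds: 3 cup × 27/4 × 108 g/cup ÷ 28.35 g/oz ≈ 77 oz
raisins: 1.5 oz × 27/4 × 28.35 g/oz ≈ 287 g
bread flour: 3 tbsp × 27/4 ÷ 16 tbsp/cup × 127 g/cup ≈ 161 g
whole-barley flour: 1.5 cup × 27/4 × 120 g/cup = 1215 g
sour cream: 0.5 cup × 27/4 × 230 g/cup ÷ 28.35 g/oz ≈ 27 oz
butter: 2.75 cup × 27/4 × 227 g/cup ÷ 1000 g/kg ≈ 4 kg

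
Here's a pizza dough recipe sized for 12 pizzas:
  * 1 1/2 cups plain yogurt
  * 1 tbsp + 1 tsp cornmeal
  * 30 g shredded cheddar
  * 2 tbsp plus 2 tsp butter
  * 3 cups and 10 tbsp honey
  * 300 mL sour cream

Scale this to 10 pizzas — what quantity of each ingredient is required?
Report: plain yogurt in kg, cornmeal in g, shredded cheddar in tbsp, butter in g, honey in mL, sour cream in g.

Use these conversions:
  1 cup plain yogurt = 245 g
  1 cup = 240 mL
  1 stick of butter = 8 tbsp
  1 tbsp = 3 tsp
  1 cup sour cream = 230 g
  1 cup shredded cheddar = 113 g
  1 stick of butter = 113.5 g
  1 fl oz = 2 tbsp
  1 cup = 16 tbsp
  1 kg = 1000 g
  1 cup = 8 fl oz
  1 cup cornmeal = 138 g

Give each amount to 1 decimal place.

plain yogurt: 0.3 kg; cornmeal: 9.6 g; shredded cheddar: 3.5 tbsp; butter: 31.5 g; honey: 725.0 mL; sour cream: 239.6 g

Scaling factor: 10/12 = 5/6.
plain yogurt: 1.5 cup × 5/6 × 245 g/cup ÷ 1000 g/kg ≈ 0.3 kg
cornmeal: (1 tbsp + 1 tsp = 4/3 tbsp) × 5/6 ÷ 16 tbsp/cup × 138 g/cup ≈ 9.6 g
shredded cheddar: 30 g × 5/6 ÷ 113 g/cup × 16 tbsp/cup ≈ 3.5 tbsp
butter: (2 tbsp + 2 tsp = 8/3 tbsp) × 5/6 ÷ 8 tbsp/stick × 113.5 g/stick ≈ 31.5 g
honey: (3 cup + 10 tbsp = 3.625 cup) × 5/6 × 240 mL/cup = 725.0 mL
sour cream: 300 mL × 5/6 ÷ 240 mL/cup × 230 g/cup ≈ 239.6 g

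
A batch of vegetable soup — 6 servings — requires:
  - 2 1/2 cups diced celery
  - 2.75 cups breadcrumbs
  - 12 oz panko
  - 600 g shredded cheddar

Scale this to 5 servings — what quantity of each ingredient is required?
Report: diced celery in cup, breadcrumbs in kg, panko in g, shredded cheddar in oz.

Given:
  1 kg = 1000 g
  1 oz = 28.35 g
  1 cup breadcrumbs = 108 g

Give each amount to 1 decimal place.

Scaling factor: 5/6.
diced celery: 2.5 cup × 5/6 ≈ 2.1 cup
breadcrumbs: 2.75 cup × 5/6 × 108 g/cup ÷ 1000 g/kg ≈ 0.2 kg
panko: 12 oz × 5/6 × 28.35 g/oz = 283.5 g
shredded cheddar: 600 g × 5/6 ÷ 28.35 g/oz ≈ 17.6 oz

diced celery: 2.1 cup; breadcrumbs: 0.2 kg; panko: 283.5 g; shredded cheddar: 17.6 oz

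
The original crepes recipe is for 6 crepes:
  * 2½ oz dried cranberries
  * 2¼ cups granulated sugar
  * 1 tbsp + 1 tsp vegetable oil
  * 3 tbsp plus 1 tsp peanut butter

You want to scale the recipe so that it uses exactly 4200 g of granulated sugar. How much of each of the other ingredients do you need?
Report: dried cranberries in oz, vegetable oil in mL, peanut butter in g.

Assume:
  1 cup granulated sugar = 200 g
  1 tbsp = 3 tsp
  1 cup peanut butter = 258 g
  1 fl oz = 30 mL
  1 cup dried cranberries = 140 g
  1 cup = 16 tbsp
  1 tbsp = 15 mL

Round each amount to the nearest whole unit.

The original recipe has 450 g of granulated sugar, so the scaling factor is 4200 ÷ 450 = 28/3.
dried cranberries: 2.5 oz × 28/3 ≈ 23 oz
vegetable oil: (1 tbsp + 1 tsp = 4/3 tbsp) × 28/3 × 15 mL/tbsp ≈ 187 mL
peanut butter: (3 tbsp + 1 tsp = 10/3 tbsp) × 28/3 ÷ 16 tbsp/cup × 258 g/cup ≈ 502 g

dried cranberries: 23 oz; vegetable oil: 187 mL; peanut butter: 502 g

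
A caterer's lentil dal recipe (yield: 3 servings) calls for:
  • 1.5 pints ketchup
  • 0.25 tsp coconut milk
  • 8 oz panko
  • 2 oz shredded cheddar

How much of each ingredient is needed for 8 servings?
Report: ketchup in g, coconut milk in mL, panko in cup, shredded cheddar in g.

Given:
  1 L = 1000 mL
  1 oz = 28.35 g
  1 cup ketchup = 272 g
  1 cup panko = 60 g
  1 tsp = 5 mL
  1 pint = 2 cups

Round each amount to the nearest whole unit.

ketchup: 2176 g; coconut milk: 3 mL; panko: 10 cup; shredded cheddar: 151 g

Scaling factor: 8/3.
ketchup: 1.5 pint × 8/3 × 2 cup/pint × 272 g/cup = 2176 g
coconut milk: 0.25 tsp × 8/3 × 5 mL/tsp ≈ 3 mL
panko: 8 oz × 8/3 × 28.35 g/oz ÷ 60 g/cup ≈ 10 cup
shredded cheddar: 2 oz × 8/3 × 28.35 g/oz ≈ 151 g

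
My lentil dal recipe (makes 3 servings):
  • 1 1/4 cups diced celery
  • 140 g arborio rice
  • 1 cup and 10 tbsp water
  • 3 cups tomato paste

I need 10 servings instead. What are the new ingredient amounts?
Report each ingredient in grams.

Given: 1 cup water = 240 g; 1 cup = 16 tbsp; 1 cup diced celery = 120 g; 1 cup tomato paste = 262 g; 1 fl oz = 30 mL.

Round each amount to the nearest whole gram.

diced celery: 500 g; arborio rice: 467 g; water: 1300 g; tomato paste: 2620 g

Scaling factor: 10/3.
diced celery: 1.25 cup × 10/3 × 120 g/cup = 500 g
arborio rice: 140 g × 10/3 ≈ 467 g
water: (1 cup + 10 tbsp = 1.625 cup) × 10/3 × 240 g/cup = 1300 g
tomato paste: 3 cup × 10/3 × 262 g/cup = 2620 g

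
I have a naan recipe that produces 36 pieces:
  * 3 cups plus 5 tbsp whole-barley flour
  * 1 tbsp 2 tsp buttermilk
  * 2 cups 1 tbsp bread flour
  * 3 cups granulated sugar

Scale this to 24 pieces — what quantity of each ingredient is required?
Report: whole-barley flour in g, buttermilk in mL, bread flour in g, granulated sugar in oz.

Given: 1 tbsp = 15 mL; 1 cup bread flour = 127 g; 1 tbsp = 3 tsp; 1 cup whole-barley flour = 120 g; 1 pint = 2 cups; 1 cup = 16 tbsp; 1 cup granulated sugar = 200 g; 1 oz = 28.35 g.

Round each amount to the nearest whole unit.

Scaling factor: 24/36 = 2/3.
whole-barley flour: (3 cup + 5 tbsp = 3.3125 cup) × 2/3 × 120 g/cup = 265 g
buttermilk: (1 tbsp + 2 tsp = 5/3 tbsp) × 2/3 × 15 mL/tbsp ≈ 17 mL
bread flour: (2 cup + 1 tbsp = 2.0625 cup) × 2/3 × 127 g/cup ≈ 175 g
granulated sugar: 3 cup × 2/3 × 200 g/cup ÷ 28.35 g/oz ≈ 14 oz

whole-barley flour: 265 g; buttermilk: 17 mL; bread flour: 175 g; granulated sugar: 14 oz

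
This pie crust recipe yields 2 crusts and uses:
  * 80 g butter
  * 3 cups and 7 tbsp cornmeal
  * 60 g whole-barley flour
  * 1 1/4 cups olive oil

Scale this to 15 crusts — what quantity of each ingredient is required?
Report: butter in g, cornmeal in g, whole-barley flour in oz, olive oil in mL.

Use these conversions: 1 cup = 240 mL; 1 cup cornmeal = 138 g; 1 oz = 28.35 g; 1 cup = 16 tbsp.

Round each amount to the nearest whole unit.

Scaling factor: 15/2 = 7.5.
butter: 80 g × 15/2 = 600 g
cornmeal: (3 cup + 7 tbsp = 3.4375 cup) × 15/2 × 138 g/cup ≈ 3558 g
whole-barley flour: 60 g × 15/2 ÷ 28.35 g/oz ≈ 16 oz
olive oil: 1.25 cup × 15/2 × 240 mL/cup = 2250 mL

butter: 600 g; cornmeal: 3558 g; whole-barley flour: 16 oz; olive oil: 2250 mL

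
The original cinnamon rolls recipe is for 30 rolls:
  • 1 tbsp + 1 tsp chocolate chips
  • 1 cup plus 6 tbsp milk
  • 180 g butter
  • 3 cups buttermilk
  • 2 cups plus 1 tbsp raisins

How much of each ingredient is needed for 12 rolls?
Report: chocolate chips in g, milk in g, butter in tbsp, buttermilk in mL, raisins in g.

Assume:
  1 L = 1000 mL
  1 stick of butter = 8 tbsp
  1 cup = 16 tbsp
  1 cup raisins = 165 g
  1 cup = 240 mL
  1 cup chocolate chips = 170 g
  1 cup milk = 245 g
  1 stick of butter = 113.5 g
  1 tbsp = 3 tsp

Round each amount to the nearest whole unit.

Scaling factor: 12/30 = 2/5 = 0.4.
chocolate chips: (1 tbsp + 1 tsp = 4/3 tbsp) × 2/5 ÷ 16 tbsp/cup × 170 g/cup ≈ 6 g
milk: (1 cup + 6 tbsp = 1.375 cup) × 2/5 × 245 g/cup ≈ 135 g
butter: 180 g × 2/5 ÷ 113.5 g/stick × 8 tbsp/stick ≈ 5 tbsp
buttermilk: 3 cup × 2/5 × 240 mL/cup = 288 mL
raisins: (2 cup + 1 tbsp = 2.0625 cup) × 2/5 × 165 g/cup ≈ 136 g

chocolate chips: 6 g; milk: 135 g; butter: 5 tbsp; buttermilk: 288 mL; raisins: 136 g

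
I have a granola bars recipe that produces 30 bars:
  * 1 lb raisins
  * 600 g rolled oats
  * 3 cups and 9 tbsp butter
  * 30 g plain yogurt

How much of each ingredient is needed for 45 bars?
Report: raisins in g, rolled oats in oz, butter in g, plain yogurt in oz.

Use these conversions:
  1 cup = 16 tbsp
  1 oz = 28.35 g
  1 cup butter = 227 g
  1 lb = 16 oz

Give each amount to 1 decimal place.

Scaling factor: 45/30 = 3/2 = 1.5.
raisins: 1 lb × 3/2 × 16 oz/lb × 28.35 g/oz = 680.4 g
rolled oats: 600 g × 3/2 ÷ 28.35 g/oz ≈ 31.7 oz
butter: (3 cup + 9 tbsp = 3.5625 cup) × 3/2 × 227 g/cup ≈ 1213.0 g
plain yogurt: 30 g × 3/2 ÷ 28.35 g/oz ≈ 1.6 oz

raisins: 680.4 g; rolled oats: 31.7 oz; butter: 1213.0 g; plain yogurt: 1.6 oz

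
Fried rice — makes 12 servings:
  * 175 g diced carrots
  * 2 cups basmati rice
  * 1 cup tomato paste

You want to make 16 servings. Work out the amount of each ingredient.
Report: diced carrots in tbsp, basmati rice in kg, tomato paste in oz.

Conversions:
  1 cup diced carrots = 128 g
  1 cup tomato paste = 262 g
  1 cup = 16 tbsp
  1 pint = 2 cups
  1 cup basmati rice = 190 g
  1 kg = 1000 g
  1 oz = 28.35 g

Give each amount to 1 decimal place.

diced carrots: 29.2 tbsp; basmati rice: 0.5 kg; tomato paste: 12.3 oz

Scaling factor: 16/12 = 4/3.
diced carrots: 175 g × 4/3 ÷ 128 g/cup × 16 tbsp/cup ≈ 29.2 tbsp
basmati rice: 2 cup × 4/3 × 190 g/cup ÷ 1000 g/kg ≈ 0.5 kg
tomato paste: 1 cup × 4/3 × 262 g/cup ÷ 28.35 g/oz ≈ 12.3 oz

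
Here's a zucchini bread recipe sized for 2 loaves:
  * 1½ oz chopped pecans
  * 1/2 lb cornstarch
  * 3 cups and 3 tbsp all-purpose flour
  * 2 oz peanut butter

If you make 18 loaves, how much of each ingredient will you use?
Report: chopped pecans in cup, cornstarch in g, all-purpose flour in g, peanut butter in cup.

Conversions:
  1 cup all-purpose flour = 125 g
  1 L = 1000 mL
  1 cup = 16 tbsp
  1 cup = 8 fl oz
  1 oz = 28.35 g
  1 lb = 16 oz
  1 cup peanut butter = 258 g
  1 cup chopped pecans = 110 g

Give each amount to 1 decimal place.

chopped pecans: 3.5 cup; cornstarch: 2041.2 g; all-purpose flour: 3585.9 g; peanut butter: 2.0 cup

Scaling factor: 18/2 = 9.
chopped pecans: 1.5 oz × 9 × 28.35 g/oz ÷ 110 g/cup ≈ 3.5 cup
cornstarch: 0.5 lb × 9 × 16 oz/lb × 28.35 g/oz = 2041.2 g
all-purpose flour: (3 cup + 3 tbsp = 3.1875 cup) × 9 × 125 g/cup ≈ 3585.9 g
peanut butter: 2 oz × 9 × 28.35 g/oz ÷ 258 g/cup ≈ 2.0 cup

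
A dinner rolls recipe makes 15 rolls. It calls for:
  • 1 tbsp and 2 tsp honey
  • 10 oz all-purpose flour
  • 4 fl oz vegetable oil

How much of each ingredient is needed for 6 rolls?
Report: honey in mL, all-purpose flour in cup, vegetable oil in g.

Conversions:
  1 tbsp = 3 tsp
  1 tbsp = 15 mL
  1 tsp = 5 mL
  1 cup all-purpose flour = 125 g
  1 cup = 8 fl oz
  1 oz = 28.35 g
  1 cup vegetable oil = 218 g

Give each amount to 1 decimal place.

honey: 10.0 mL; all-purpose flour: 0.9 cup; vegetable oil: 43.6 g

Scaling factor: 6/15 = 2/5 = 0.4.
honey: (1 tbsp + 2 tsp = 5/3 tbsp) × 2/5 × 15 mL/tbsp = 10.0 mL
all-purpose flour: 10 oz × 2/5 × 28.35 g/oz ÷ 125 g/cup ≈ 0.9 cup
vegetable oil: 4 fl oz × 2/5 ÷ 8 fl oz/cup × 218 g/cup = 43.6 g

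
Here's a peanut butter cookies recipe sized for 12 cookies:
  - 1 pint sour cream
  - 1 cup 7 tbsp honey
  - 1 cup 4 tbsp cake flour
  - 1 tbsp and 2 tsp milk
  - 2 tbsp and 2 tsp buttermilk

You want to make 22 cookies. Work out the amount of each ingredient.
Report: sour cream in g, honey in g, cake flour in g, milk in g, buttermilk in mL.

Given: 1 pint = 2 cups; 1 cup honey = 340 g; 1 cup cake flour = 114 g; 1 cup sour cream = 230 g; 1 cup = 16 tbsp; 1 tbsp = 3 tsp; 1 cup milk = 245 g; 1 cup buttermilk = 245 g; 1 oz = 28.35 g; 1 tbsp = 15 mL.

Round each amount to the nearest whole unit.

sour cream: 843 g; honey: 896 g; cake flour: 261 g; milk: 47 g; buttermilk: 73 mL

Scaling factor: 22/12 = 11/6.
sour cream: 1 pint × 11/6 × 2 cup/pint × 230 g/cup ≈ 843 g
honey: (1 cup + 7 tbsp = 1.4375 cup) × 11/6 × 340 g/cup ≈ 896 g
cake flour: (1 cup + 4 tbsp = 1.25 cup) × 11/6 × 114 g/cup ≈ 261 g
milk: (1 tbsp + 2 tsp = 5/3 tbsp) × 11/6 ÷ 16 tbsp/cup × 245 g/cup ≈ 47 g
buttermilk: (2 tbsp + 2 tsp = 8/3 tbsp) × 11/6 × 15 mL/tbsp ≈ 73 mL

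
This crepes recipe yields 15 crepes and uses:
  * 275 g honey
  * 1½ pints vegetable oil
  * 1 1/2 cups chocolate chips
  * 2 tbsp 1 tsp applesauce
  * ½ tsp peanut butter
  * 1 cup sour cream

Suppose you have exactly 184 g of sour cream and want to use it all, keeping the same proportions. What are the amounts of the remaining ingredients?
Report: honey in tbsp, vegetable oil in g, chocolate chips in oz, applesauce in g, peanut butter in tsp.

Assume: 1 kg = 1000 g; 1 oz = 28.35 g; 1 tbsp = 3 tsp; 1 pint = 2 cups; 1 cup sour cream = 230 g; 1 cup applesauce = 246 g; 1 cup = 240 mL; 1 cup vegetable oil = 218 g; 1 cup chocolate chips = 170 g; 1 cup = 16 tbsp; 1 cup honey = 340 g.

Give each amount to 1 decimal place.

honey: 10.4 tbsp; vegetable oil: 523.2 g; chocolate chips: 7.2 oz; applesauce: 28.7 g; peanut butter: 0.4 tsp

The original recipe has 230 g of sour cream, so the scaling factor is 184 ÷ 230 = 4/5 = 0.8.
honey: 275 g × 4/5 ÷ 340 g/cup × 16 tbsp/cup ≈ 10.4 tbsp
vegetable oil: 1.5 pint × 4/5 × 2 cup/pint × 218 g/cup = 523.2 g
chocolate chips: 1.5 cup × 4/5 × 170 g/cup ÷ 28.35 g/oz ≈ 7.2 oz
applesauce: (2 tbsp + 1 tsp = 7/3 tbsp) × 4/5 ÷ 16 tbsp/cup × 246 g/cup = 28.7 g
peanut butter: 0.5 tsp × 4/5 = 0.4 tsp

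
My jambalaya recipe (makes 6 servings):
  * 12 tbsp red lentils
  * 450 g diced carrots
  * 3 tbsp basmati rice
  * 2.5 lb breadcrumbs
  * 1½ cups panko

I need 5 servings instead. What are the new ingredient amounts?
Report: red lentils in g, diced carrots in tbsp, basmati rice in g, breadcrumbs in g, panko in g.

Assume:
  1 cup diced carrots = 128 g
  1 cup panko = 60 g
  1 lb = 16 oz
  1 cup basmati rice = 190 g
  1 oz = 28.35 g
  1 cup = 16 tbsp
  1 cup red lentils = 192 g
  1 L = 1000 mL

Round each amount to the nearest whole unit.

red lentils: 120 g; diced carrots: 47 tbsp; basmati rice: 30 g; breadcrumbs: 945 g; panko: 75 g

Scaling factor: 5/6.
red lentils: 12 tbsp × 5/6 ÷ 16 tbsp/cup × 192 g/cup = 120 g
diced carrots: 450 g × 5/6 ÷ 128 g/cup × 16 tbsp/cup ≈ 47 tbsp
basmati rice: 3 tbsp × 5/6 ÷ 16 tbsp/cup × 190 g/cup ≈ 30 g
breadcrumbs: 2.5 lb × 5/6 × 16 oz/lb × 28.35 g/oz = 945 g
panko: 1.5 cup × 5/6 × 60 g/cup = 75 g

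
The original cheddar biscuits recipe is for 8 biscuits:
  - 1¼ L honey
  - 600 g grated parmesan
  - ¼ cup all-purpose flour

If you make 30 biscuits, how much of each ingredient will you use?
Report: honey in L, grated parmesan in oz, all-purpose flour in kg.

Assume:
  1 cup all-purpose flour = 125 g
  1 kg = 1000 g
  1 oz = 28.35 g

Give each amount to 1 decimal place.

Scaling factor: 30/8 = 15/4 = 3.75.
honey: 1.25 L × 15/4 ≈ 4.7 L
grated parmesan: 600 g × 15/4 ÷ 28.35 g/oz ≈ 79.4 oz
all-purpose flour: 0.25 cup × 15/4 × 125 g/cup ÷ 1000 g/kg ≈ 0.1 kg

honey: 4.7 L; grated parmesan: 79.4 oz; all-purpose flour: 0.1 kg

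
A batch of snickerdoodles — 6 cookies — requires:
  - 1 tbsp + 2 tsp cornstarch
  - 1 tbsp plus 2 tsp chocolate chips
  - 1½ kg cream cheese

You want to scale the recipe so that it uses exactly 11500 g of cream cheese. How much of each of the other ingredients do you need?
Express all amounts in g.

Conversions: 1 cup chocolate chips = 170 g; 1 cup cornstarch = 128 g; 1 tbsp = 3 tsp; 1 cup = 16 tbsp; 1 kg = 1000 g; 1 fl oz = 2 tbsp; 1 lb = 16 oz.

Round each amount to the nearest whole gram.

The original recipe has 1500 g of cream cheese, so the scaling factor is 11500 ÷ 1500 = 23/3.
cornstarch: (1 tbsp + 2 tsp = 5/3 tbsp) × 23/3 ÷ 16 tbsp/cup × 128 g/cup ≈ 102 g
chocolate chips: (1 tbsp + 2 tsp = 5/3 tbsp) × 23/3 ÷ 16 tbsp/cup × 170 g/cup ≈ 136 g

cornstarch: 102 g; chocolate chips: 136 g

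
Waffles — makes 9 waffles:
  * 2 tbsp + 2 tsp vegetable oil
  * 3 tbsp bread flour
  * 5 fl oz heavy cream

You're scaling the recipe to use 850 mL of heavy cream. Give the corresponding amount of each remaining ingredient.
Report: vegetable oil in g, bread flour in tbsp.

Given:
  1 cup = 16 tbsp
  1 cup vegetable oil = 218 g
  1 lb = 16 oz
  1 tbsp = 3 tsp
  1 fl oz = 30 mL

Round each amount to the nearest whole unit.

The original recipe has 150 mL of heavy cream, so the scaling factor is 850 ÷ 150 = 17/3.
vegetable oil: (2 tbsp + 2 tsp = 8/3 tbsp) × 17/3 ÷ 16 tbsp/cup × 218 g/cup ≈ 206 g
bread flour: 3 tbsp × 17/3 = 17 tbsp

vegetable oil: 206 g; bread flour: 17 tbsp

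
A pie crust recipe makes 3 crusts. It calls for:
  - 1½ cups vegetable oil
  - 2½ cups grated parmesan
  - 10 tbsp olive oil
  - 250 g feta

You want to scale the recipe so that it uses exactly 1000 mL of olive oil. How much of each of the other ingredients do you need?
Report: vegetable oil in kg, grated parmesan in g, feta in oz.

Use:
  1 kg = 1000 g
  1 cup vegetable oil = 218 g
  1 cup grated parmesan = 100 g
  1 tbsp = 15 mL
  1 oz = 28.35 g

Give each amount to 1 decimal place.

vegetable oil: 2.2 kg; grated parmesan: 1666.7 g; feta: 58.8 oz

The original recipe has 150 mL of olive oil, so the scaling factor is 1000 ÷ 150 = 20/3.
vegetable oil: 1.5 cup × 20/3 × 218 g/cup ÷ 1000 g/kg ≈ 2.2 kg
grated parmesan: 2.5 cup × 20/3 × 100 g/cup ≈ 1666.7 g
feta: 250 g × 20/3 ÷ 28.35 g/oz ≈ 58.8 oz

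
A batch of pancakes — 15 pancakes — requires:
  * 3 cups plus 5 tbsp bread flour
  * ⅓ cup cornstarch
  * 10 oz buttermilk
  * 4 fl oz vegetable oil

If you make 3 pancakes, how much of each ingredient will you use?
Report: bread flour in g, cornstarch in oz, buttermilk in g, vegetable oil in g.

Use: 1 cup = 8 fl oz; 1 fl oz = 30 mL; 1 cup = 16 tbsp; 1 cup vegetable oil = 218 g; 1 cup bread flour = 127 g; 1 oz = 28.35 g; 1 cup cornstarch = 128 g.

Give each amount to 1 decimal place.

bread flour: 84.1 g; cornstarch: 0.3 oz; buttermilk: 56.7 g; vegetable oil: 21.8 g

Scaling factor: 3/15 = 1/5 = 0.2.
bread flour: (3 cup + 5 tbsp = 3.3125 cup) × 1/5 × 127 g/cup ≈ 84.1 g
cornstarch: 1/3 cup × 1/5 × 128 g/cup ÷ 28.35 g/oz ≈ 0.3 oz
buttermilk: 10 oz × 1/5 × 28.35 g/oz = 56.7 g
vegetable oil: 4 fl oz × 1/5 ÷ 8 fl oz/cup × 218 g/cup = 21.8 g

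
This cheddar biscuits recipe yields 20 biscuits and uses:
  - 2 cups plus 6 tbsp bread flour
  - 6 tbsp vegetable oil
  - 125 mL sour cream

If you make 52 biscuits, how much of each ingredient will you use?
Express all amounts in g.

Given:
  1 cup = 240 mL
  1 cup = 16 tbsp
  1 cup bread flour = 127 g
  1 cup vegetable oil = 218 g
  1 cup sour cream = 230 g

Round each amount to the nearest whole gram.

Scaling factor: 52/20 = 13/5 = 2.6.
bread flour: (2 cup + 6 tbsp = 2.375 cup) × 13/5 × 127 g/cup ≈ 784 g
vegetable oil: 6 tbsp × 13/5 ÷ 16 tbsp/cup × 218 g/cup ≈ 213 g
sour cream: 125 mL × 13/5 ÷ 240 mL/cup × 230 g/cup ≈ 311 g

bread flour: 784 g; vegetable oil: 213 g; sour cream: 311 g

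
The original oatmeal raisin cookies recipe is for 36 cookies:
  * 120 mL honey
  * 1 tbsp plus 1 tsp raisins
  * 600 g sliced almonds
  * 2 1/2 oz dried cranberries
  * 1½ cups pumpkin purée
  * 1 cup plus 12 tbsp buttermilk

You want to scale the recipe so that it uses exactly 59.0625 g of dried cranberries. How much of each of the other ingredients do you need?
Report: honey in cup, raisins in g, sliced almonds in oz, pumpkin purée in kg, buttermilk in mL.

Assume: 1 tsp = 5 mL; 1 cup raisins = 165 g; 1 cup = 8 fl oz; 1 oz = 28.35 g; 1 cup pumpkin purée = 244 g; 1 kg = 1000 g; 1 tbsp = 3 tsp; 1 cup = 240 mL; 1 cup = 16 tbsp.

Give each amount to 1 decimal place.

The original recipe has 70.875 g of dried cranberries, so the scaling factor is 59.0625 ÷ 70.875 = 5/6.
honey: 120 mL × 5/6 ÷ 240 mL/cup ≈ 0.4 cup
raisins: (1 tbsp + 1 tsp = 4/3 tbsp) × 5/6 ÷ 16 tbsp/cup × 165 g/cup ≈ 11.5 g
sliced almonds: 600 g × 5/6 ÷ 28.35 g/oz ≈ 17.6 oz
pumpkin purée: 1.5 cup × 5/6 × 244 g/cup ÷ 1000 g/kg ≈ 0.3 kg
buttermilk: (1 cup + 12 tbsp = 1.75 cup) × 5/6 × 240 mL/cup = 350.0 mL

honey: 0.4 cup; raisins: 11.5 g; sliced almonds: 17.6 oz; pumpkin purée: 0.3 kg; buttermilk: 350.0 mL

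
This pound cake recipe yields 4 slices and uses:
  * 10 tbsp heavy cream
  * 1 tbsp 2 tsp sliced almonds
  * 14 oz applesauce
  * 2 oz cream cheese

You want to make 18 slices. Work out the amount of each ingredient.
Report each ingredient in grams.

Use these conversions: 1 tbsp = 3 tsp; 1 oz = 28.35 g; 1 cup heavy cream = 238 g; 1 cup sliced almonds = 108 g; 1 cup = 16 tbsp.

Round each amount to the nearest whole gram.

heavy cream: 669 g; sliced almonds: 51 g; applesauce: 1786 g; cream cheese: 255 g

Scaling factor: 18/4 = 9/2 = 4.5.
heavy cream: 10 tbsp × 9/2 ÷ 16 tbsp/cup × 238 g/cup ≈ 669 g
sliced almonds: (1 tbsp + 2 tsp = 5/3 tbsp) × 9/2 ÷ 16 tbsp/cup × 108 g/cup ≈ 51 g
applesauce: 14 oz × 9/2 × 28.35 g/oz ≈ 1786 g
cream cheese: 2 oz × 9/2 × 28.35 g/oz ≈ 255 g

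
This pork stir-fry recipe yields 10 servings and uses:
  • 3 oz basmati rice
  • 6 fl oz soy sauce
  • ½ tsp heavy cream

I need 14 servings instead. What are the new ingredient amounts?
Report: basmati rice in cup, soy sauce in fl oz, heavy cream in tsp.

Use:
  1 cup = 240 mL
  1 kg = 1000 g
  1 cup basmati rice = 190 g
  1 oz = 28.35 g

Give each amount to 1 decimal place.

basmati rice: 0.6 cup; soy sauce: 8.4 fl oz; heavy cream: 0.7 tsp

Scaling factor: 14/10 = 7/5 = 1.4.
basmati rice: 3 oz × 7/5 × 28.35 g/oz ÷ 190 g/cup ≈ 0.6 cup
soy sauce: 6 fl oz × 7/5 = 8.4 fl oz
heavy cream: 0.5 tsp × 7/5 = 0.7 tsp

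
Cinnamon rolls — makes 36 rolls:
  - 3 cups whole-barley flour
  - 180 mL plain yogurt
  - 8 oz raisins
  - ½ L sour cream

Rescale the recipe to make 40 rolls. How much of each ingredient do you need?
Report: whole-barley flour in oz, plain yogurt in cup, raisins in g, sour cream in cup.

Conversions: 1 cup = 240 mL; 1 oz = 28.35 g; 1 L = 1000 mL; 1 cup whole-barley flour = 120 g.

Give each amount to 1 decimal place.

Scaling factor: 40/36 = 10/9.
whole-barley flour: 3 cup × 10/9 × 120 g/cup ÷ 28.35 g/oz ≈ 14.1 oz
plain yogurt: 180 mL × 10/9 ÷ 240 mL/cup ≈ 0.8 cup
raisins: 8 oz × 10/9 × 28.35 g/oz = 252.0 g
sour cream: 0.5 L × 10/9 × 1000 mL/L ÷ 240 mL/cup ≈ 2.3 cup

whole-barley flour: 14.1 oz; plain yogurt: 0.8 cup; raisins: 252.0 g; sour cream: 2.3 cup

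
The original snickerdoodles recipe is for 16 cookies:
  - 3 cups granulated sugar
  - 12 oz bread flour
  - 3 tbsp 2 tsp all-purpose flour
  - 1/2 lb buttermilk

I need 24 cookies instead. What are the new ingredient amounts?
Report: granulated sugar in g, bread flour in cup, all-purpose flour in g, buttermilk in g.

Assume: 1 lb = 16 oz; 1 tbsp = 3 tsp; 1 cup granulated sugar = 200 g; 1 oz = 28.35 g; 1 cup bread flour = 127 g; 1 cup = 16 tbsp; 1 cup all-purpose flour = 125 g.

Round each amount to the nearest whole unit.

Scaling factor: 24/16 = 3/2 = 1.5.
granulated sugar: 3 cup × 3/2 × 200 g/cup = 900 g
bread flour: 12 oz × 3/2 × 28.35 g/oz ÷ 127 g/cup ≈ 4 cup
all-purpose flour: (3 tbsp + 2 tsp = 11/3 tbsp) × 3/2 ÷ 16 tbsp/cup × 125 g/cup ≈ 43 g
buttermilk: 0.5 lb × 3/2 × 16 oz/lb × 28.35 g/oz ≈ 340 g

granulated sugar: 900 g; bread flour: 4 cup; all-purpose flour: 43 g; buttermilk: 340 g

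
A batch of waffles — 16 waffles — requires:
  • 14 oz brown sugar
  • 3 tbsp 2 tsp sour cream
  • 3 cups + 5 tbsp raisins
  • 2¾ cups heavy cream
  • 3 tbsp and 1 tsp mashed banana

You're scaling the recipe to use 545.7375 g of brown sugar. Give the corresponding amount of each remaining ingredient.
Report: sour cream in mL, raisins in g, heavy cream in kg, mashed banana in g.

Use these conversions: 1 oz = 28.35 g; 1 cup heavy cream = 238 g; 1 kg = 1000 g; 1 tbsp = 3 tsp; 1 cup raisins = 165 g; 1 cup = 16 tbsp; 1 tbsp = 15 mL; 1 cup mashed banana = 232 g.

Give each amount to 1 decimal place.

sour cream: 75.6 mL; raisins: 751.5 g; heavy cream: 0.9 kg; mashed banana: 66.5 g

The original recipe has 396.9 g of brown sugar, so the scaling factor is 545.7375 ÷ 396.9 = 11/8 = 1.375.
sour cream: (3 tbsp + 2 tsp = 11/3 tbsp) × 11/8 × 15 mL/tbsp ≈ 75.6 mL
raisins: (3 cup + 5 tbsp = 3.3125 cup) × 11/8 × 165 g/cup ≈ 751.5 g
heavy cream: 2.75 cup × 11/8 × 238 g/cup ÷ 1000 g/kg ≈ 0.9 kg
mashed banana: (3 tbsp + 1 tsp = 10/3 tbsp) × 11/8 ÷ 16 tbsp/cup × 232 g/cup ≈ 66.5 g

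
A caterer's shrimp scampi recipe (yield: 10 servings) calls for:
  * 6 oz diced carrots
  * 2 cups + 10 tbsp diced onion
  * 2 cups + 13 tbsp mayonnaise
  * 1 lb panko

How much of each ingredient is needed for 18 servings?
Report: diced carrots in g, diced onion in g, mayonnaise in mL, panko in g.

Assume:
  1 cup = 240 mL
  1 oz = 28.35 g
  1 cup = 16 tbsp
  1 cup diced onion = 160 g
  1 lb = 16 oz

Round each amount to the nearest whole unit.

diced carrots: 306 g; diced onion: 756 g; mayonnaise: 1215 mL; panko: 816 g

Scaling factor: 18/10 = 9/5 = 1.8.
diced carrots: 6 oz × 9/5 × 28.35 g/oz ≈ 306 g
diced onion: (2 cup + 10 tbsp = 2.625 cup) × 9/5 × 160 g/cup = 756 g
mayonnaise: (2 cup + 13 tbsp = 2.8125 cup) × 9/5 × 240 mL/cup = 1215 mL
panko: 1 lb × 9/5 × 16 oz/lb × 28.35 g/oz ≈ 816 g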